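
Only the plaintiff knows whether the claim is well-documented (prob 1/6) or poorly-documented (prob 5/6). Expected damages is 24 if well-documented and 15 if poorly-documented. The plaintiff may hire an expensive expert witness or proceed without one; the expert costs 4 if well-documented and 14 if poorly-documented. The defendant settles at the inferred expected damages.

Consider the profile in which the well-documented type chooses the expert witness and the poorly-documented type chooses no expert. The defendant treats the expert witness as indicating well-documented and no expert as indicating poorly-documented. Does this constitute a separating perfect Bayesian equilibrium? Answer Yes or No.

Yes

Under these beliefs, the expert witness earns settlement 24 and no expert earns settlement 15.
well-documented: the expert witness nets 24 − 4 = 20; no expert nets 15. well-documented prefers the expert witness.
poorly-documented: the expert witness nets 24 − 14 = 10; no expert nets 15. poorly-documented prefers no expert.
Neither type deviates, so the separating profile is an equilibrium.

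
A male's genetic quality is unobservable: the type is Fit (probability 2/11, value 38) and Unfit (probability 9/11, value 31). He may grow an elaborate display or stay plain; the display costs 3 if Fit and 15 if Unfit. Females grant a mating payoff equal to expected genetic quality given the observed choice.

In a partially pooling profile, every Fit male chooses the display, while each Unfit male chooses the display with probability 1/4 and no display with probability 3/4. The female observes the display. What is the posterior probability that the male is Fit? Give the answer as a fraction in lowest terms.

P(the display) = (2/11)·1 + (9/11)·(1/4) = 17/44.
By Bayes' rule, P(Fit | the display) = (2/11) / (17/44) = 8/17.

8/17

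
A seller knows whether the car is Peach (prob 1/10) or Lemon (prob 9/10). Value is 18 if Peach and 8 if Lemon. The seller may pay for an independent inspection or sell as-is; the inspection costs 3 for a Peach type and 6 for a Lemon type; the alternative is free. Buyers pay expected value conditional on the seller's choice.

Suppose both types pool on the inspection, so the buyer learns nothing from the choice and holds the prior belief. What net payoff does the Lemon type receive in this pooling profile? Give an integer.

Pooled price = 1/10·18 + 9/10·8 = 9.
Lemon pays cost 6 for the inspection, so net payoff = 9 − 6 = 3.

3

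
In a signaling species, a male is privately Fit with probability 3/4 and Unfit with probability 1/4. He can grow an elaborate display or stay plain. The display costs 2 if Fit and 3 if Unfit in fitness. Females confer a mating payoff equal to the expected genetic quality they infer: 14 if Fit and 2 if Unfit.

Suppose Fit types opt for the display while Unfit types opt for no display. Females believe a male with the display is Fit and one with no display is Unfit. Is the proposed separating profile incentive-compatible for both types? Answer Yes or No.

No

Under these beliefs, the display earns mating payoff 14 and no display earns mating payoff 2.
Fit: the display nets 14 − 2 = 12; no display nets 2. Fit prefers the display.
Unfit: the display nets 14 − 3 = 11; no display nets 2. Unfit would deviate to the display.
Unfit has a profitable deviation, so the profile is not an equilibrium.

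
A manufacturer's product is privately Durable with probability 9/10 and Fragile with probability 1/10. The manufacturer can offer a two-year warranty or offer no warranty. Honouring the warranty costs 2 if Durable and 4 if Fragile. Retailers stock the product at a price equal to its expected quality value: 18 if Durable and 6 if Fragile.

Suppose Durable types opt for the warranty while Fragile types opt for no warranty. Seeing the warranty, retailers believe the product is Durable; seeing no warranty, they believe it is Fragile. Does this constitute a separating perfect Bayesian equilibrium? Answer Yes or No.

No

Under these beliefs, the warranty earns price 18 and no warranty earns price 6.
Durable: the warranty nets 18 − 2 = 16; no warranty nets 6. Durable prefers the warranty.
Fragile: the warranty nets 18 − 4 = 14; no warranty nets 6. Fragile would deviate to the warranty.
Fragile has a profitable deviation, so the profile is not an equilibrium.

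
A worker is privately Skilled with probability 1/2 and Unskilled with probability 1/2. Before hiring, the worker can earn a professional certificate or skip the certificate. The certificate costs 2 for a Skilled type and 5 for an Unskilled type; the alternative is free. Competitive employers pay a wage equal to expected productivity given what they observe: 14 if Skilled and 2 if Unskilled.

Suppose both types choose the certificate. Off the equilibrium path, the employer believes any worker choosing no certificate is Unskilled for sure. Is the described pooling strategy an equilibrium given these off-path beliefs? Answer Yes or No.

On path, the employer holds the prior and pays 1/2·14 + 1/2·2 = 8. Off path (no certificate), believing Unskilled, it pays 2.
Skilled: the certificate nets 8 − 2 = 6; no certificate nets 2. Skilled stays.
Unskilled: the certificate nets 8 − 5 = 3; no certificate nets 2. Unskilled stays.
No type deviates, so pooling is sustained.

Yes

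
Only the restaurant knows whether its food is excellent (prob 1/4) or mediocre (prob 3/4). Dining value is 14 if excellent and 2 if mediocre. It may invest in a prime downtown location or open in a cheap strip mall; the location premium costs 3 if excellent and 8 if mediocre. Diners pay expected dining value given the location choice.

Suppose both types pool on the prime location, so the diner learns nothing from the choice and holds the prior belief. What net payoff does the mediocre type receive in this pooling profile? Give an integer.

Pooled price premium = 1/4·14 + 3/4·2 = 5.
mediocre pays cost 8 for the prime location, so net payoff = 5 − 8 = -3.

-3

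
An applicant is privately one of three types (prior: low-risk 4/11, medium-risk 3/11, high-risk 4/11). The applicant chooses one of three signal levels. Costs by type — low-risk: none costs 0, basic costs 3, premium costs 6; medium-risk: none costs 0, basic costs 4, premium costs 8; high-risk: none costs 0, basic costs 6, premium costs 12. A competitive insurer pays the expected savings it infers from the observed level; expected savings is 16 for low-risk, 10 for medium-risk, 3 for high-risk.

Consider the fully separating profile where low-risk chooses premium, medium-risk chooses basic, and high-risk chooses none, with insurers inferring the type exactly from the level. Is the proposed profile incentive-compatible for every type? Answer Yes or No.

Separating rebates: premium → 16, basic → 10, none → 3.
low-risk (assigned premium): none: 3 − 0 = 3; basic: 10 − 3 = 7; premium: 16 − 6 = 10. low-risk stays.
medium-risk (assigned basic): none: 3 − 0 = 3; basic: 10 − 4 = 6; premium: 16 − 8 = 8. medium-risk prefers premium.
high-risk (assigned none): none: 3 − 0 = 3; basic: 10 − 6 = 4; premium: 16 − 12 = 4. high-risk prefers basic.
At least one type deviates; the separating profile fails.

No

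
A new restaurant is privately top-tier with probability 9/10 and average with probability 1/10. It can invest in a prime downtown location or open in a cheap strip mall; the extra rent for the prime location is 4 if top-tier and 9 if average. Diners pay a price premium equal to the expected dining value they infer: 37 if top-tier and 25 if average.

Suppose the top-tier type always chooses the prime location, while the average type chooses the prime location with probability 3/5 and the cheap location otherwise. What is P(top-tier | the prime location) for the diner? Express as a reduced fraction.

P(the prime location) = (9/10)·1 + (1/10)·(3/5) = 24/25.
By Bayes' rule, P(top-tier | the prime location) = (9/10) / (24/25) = 15/16.

15/16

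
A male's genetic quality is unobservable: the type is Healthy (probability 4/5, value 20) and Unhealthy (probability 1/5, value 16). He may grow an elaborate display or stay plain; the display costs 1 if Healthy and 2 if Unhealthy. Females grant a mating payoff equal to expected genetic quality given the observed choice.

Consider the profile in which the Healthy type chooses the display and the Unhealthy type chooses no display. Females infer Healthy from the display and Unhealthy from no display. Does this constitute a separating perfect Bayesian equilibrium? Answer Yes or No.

No

Under these beliefs, the display earns mating payoff 20 and no display earns mating payoff 16.
Healthy: the display nets 20 − 1 = 19; no display nets 16. Healthy prefers the display.
Unhealthy: the display nets 20 − 2 = 18; no display nets 16. Unhealthy would deviate to the display.
Unhealthy has a profitable deviation, so the profile is not an equilibrium.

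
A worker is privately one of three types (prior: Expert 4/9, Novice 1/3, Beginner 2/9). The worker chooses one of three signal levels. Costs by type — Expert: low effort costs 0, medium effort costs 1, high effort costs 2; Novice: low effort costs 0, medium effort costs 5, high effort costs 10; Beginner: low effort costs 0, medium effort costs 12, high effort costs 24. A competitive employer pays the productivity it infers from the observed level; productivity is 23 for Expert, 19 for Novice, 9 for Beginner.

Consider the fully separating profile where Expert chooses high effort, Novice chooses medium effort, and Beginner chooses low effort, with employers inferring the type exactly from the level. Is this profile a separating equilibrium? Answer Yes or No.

Yes

Separating wages: high effort → 23, medium effort → 19, low effort → 9.
Expert (assigned high effort): low effort: 9 − 0 = 9; medium effort: 19 − 1 = 18; high effort: 23 − 2 = 21. Expert stays.
Novice (assigned medium effort): low effort: 9 − 0 = 9; medium effort: 19 − 5 = 14; high effort: 23 − 10 = 13. Novice stays.
Beginner (assigned low effort): low effort: 9 − 0 = 9; medium effort: 19 − 12 = 7; high effort: 23 − 24 = -1. Beginner stays.
Every type prefers its assigned level; separation holds.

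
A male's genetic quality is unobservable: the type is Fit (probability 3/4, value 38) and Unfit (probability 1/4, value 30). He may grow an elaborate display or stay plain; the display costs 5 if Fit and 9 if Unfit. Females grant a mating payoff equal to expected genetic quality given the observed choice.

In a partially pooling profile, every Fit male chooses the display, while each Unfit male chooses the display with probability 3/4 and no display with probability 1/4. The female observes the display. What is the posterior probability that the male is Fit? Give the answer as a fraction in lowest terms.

P(the display) = (3/4)·1 + (1/4)·(3/4) = 15/16.
By Bayes' rule, P(Fit | the display) = (3/4) / (15/16) = 4/5.

4/5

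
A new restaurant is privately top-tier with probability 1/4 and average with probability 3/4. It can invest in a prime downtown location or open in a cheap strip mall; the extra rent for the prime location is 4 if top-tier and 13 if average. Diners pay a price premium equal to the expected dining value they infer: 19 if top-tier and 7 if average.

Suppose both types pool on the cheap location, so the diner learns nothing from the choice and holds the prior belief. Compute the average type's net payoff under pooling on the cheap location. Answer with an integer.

Pooled price premium = 1/4·19 + 3/4·7 = 10.
average pays no cost for the cheap location, so net payoff = 10.

10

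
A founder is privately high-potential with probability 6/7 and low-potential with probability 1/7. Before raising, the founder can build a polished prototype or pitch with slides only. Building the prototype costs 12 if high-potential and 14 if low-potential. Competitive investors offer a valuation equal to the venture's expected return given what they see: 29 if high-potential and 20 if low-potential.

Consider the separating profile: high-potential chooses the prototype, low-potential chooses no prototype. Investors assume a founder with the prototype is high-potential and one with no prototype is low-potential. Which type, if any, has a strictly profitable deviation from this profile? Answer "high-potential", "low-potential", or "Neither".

The prototype pays 29; no prototype pays 20.
high-potential: assigned the prototype, nets 29 − 12 = 17; deviating to no prototype nets 20.
low-potential: assigned no prototype, nets 20; deviating to the prototype nets 29 − 14 = 15.
The high-potential type gains 3 by deviating.

high-potential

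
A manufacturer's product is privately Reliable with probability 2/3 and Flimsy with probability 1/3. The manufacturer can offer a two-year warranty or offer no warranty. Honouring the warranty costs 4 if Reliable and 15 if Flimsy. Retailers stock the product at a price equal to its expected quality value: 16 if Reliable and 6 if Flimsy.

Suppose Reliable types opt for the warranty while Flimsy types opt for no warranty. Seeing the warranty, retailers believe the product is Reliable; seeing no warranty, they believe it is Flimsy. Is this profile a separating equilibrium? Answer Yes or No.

Under these beliefs, the warranty earns price 16 and no warranty earns price 6.
Reliable: the warranty nets 16 − 4 = 12; no warranty nets 6. Reliable prefers the warranty.
Flimsy: the warranty nets 16 − 15 = 1; no warranty nets 6. Flimsy prefers no warranty.
Neither type deviates, so the separating profile is an equilibrium.

Yes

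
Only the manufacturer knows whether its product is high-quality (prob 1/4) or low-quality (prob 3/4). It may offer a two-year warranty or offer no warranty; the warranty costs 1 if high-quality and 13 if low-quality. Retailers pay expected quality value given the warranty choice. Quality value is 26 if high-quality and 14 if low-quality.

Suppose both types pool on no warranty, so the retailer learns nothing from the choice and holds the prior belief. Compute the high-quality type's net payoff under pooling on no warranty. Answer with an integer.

Pooled price = 1/4·26 + 3/4·14 = 17.
high-quality pays no cost for no warranty, so net payoff = 17.

17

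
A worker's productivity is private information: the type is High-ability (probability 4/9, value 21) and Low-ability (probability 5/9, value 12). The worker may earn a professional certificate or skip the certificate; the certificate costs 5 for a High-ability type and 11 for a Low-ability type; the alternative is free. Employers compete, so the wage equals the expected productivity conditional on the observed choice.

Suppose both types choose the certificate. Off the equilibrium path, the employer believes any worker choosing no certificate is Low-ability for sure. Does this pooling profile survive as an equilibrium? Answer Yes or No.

No

On path, the employer holds the prior and pays 4/9·21 + 5/9·12 = 16. Off path (no certificate), believing Low-ability, it pays 12.
High-ability: the certificate nets 16 − 5 = 11; no certificate nets 12. High-ability would deviate.
Low-ability: the certificate nets 16 − 11 = 5; no certificate nets 12. Low-ability would deviate.
A type deviates, so pooling fails.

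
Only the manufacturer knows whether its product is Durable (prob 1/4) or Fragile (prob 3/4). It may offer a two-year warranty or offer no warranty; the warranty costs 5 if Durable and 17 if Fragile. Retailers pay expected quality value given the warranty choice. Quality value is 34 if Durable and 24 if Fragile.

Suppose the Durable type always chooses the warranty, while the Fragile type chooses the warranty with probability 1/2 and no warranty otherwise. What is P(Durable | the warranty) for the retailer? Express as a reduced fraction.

P(the warranty) = (1/4)·1 + (3/4)·(1/2) = 5/8.
By Bayes' rule, P(Durable | the warranty) = (1/4) / (5/8) = 2/5.

2/5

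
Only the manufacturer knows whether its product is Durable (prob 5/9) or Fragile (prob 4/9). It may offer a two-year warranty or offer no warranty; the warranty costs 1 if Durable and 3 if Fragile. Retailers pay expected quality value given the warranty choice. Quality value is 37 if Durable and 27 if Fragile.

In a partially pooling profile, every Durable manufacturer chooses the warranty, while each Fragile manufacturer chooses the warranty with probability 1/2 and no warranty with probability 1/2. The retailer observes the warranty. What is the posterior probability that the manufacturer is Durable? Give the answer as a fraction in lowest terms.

5/7

P(the warranty) = (5/9)·1 + (4/9)·(1/2) = 7/9.
By Bayes' rule, P(Durable | the warranty) = (5/9) / (7/9) = 5/7.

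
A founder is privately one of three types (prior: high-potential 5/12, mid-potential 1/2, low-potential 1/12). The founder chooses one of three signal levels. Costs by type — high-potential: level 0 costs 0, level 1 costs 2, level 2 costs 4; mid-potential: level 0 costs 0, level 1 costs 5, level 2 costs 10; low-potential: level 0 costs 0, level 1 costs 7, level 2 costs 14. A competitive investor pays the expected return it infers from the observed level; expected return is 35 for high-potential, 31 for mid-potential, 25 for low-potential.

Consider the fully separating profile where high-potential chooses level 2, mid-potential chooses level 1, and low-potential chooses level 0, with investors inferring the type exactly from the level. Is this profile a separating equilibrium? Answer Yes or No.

Yes

Separating valuations: level 2 → 35, level 1 → 31, level 0 → 25.
high-potential (assigned level 2): level 0: 25 − 0 = 25; level 1: 31 − 2 = 29; level 2: 35 − 4 = 31. high-potential stays.
mid-potential (assigned level 1): level 0: 25 − 0 = 25; level 1: 31 − 5 = 26; level 2: 35 − 10 = 25. mid-potential stays.
low-potential (assigned level 0): level 0: 25 − 0 = 25; level 1: 31 − 7 = 24; level 2: 35 − 14 = 21. low-potential stays.
Every type prefers its assigned level; separation holds.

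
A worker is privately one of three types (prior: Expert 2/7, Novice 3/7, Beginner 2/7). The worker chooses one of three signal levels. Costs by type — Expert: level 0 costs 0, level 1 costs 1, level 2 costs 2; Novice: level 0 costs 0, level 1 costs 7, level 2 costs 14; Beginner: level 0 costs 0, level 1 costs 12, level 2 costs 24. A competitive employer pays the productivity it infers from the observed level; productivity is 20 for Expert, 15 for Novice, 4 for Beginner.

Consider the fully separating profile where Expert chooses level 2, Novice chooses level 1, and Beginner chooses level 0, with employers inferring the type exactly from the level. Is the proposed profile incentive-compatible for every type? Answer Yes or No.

Yes

Separating wages: level 2 → 20, level 1 → 15, level 0 → 4.
Expert (assigned level 2): level 0: 4 − 0 = 4; level 1: 15 − 1 = 14; level 2: 20 − 2 = 18. Expert stays.
Novice (assigned level 1): level 0: 4 − 0 = 4; level 1: 15 − 7 = 8; level 2: 20 − 14 = 6. Novice stays.
Beginner (assigned level 0): level 0: 4 − 0 = 4; level 1: 15 − 12 = 3; level 2: 20 − 24 = -4. Beginner stays.
Every type prefers its assigned level; separation holds.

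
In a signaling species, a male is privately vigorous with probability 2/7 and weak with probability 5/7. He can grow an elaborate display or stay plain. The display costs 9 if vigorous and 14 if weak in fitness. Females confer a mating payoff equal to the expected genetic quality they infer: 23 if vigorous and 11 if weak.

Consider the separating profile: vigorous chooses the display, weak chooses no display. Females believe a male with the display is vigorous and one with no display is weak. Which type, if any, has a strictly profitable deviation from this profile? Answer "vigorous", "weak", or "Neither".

The display pays 23; no display pays 11.
vigorous: assigned the display, nets 23 − 9 = 14; deviating to no display nets 11.
weak: assigned no display, nets 11; deviating to the display nets 23 − 14 = 9.
Both types strictly prefer their assigned action; no profitable deviation.

Neither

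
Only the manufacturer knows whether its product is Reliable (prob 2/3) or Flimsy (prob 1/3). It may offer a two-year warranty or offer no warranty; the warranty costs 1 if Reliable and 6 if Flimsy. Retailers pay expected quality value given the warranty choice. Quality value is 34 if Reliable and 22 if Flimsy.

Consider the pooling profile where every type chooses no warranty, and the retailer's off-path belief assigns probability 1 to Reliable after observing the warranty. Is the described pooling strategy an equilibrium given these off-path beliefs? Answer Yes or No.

On path, the retailer holds the prior and pays 2/3·34 + 1/3·22 = 30. Off path (the warranty), believing Reliable, it pays 34.
Reliable: no warranty nets 30; the warranty nets 34 − 1 = 33. Reliable would deviate.
Flimsy: no warranty nets 30; the warranty nets 34 − 6 = 28. Flimsy stays.
A type deviates, so pooling fails.

No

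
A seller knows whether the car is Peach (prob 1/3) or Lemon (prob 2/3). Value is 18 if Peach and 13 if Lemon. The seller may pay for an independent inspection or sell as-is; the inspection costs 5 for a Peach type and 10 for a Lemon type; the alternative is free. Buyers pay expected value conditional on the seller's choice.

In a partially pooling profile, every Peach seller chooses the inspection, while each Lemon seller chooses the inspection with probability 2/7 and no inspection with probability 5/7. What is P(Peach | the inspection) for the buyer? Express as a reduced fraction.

P(the inspection) = (1/3)·1 + (2/3)·(2/7) = 11/21.
By Bayes' rule, P(Peach | the inspection) = (1/3) / (11/21) = 7/11.

7/11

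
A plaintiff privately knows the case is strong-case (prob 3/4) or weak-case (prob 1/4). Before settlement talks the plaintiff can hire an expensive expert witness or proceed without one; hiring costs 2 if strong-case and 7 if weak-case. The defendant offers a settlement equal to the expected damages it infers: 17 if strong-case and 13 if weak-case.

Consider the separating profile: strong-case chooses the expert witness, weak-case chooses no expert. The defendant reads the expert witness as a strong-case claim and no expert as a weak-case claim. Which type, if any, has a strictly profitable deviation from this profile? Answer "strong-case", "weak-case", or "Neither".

The expert witness pays 17; no expert pays 13.
strong-case: assigned the expert witness, nets 17 − 2 = 15; deviating to no expert nets 13.
weak-case: assigned no expert, nets 13; deviating to the expert witness nets 17 − 7 = 10.
Both types strictly prefer their assigned action; no profitable deviation.

Neither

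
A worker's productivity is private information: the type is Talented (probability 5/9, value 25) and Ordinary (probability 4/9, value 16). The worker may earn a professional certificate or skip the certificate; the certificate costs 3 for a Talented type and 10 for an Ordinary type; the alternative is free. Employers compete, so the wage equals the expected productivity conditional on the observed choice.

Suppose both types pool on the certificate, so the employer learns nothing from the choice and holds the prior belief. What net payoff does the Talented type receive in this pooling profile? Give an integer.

18

Pooled wage = 5/9·25 + 4/9·16 = 21.
Talented pays cost 3 for the certificate, so net payoff = 21 − 3 = 18.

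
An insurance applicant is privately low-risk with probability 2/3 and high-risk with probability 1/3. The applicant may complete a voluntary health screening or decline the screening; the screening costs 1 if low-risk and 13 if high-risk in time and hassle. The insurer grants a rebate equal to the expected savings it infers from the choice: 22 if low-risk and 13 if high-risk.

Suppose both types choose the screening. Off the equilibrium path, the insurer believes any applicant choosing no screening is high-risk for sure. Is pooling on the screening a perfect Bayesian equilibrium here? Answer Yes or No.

On path, the insurer holds the prior and pays 2/3·22 + 1/3·13 = 19. Off path (no screening), believing high-risk, it pays 13.
low-risk: the screening nets 19 − 1 = 18; no screening nets 13. low-risk stays.
high-risk: the screening nets 19 − 13 = 6; no screening nets 13. high-risk would deviate.
A type deviates, so pooling fails.

No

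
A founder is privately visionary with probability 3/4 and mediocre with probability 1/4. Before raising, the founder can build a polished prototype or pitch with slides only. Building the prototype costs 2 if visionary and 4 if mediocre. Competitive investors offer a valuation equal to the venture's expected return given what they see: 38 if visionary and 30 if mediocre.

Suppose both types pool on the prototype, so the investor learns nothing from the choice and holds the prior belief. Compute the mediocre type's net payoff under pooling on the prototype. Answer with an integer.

Pooled valuation = 3/4·38 + 1/4·30 = 36.
mediocre pays cost 4 for the prototype, so net payoff = 36 − 4 = 32.

32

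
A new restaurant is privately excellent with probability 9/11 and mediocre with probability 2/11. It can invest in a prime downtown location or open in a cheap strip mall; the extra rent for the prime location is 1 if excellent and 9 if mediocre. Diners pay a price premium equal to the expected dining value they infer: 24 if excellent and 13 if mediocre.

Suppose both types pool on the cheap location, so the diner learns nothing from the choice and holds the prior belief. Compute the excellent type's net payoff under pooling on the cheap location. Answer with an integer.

Pooled price premium = 9/11·24 + 2/11·13 = 22.
excellent pays no cost for the cheap location, so net payoff = 22.

22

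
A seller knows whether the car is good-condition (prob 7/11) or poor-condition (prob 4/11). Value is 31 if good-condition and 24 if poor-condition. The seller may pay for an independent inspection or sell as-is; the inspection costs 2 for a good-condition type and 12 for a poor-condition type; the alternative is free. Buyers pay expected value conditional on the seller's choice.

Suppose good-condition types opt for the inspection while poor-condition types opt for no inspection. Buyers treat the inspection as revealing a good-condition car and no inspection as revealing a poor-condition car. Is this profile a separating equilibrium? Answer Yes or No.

Yes

Under these beliefs, the inspection earns price 31 and no inspection earns price 24.
good-condition: the inspection nets 31 − 2 = 29; no inspection nets 24. good-condition prefers the inspection.
poor-condition: the inspection nets 31 − 12 = 19; no inspection nets 24. poor-condition prefers no inspection.
Neither type deviates, so the separating profile is an equilibrium.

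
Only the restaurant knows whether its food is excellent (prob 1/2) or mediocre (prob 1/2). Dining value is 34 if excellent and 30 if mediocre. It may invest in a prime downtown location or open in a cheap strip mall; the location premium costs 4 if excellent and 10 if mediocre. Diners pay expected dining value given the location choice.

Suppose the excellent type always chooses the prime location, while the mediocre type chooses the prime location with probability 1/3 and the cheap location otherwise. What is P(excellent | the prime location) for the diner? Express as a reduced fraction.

P(the prime location) = (1/2)·1 + (1/2)·(1/3) = 2/3.
By Bayes' rule, P(excellent | the prime location) = (1/2) / (2/3) = 3/4.

3/4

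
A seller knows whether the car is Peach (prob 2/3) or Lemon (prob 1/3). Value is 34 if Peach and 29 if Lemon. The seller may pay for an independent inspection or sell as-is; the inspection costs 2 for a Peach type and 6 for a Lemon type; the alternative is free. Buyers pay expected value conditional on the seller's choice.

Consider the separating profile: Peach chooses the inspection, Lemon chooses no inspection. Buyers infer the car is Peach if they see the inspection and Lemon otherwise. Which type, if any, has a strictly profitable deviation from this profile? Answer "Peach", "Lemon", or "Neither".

Neither

The inspection pays 34; no inspection pays 29.
Peach: assigned the inspection, nets 34 − 2 = 32; deviating to no inspection nets 29.
Lemon: assigned no inspection, nets 29; deviating to the inspection nets 34 − 6 = 28.
Both types strictly prefer their assigned action; no profitable deviation.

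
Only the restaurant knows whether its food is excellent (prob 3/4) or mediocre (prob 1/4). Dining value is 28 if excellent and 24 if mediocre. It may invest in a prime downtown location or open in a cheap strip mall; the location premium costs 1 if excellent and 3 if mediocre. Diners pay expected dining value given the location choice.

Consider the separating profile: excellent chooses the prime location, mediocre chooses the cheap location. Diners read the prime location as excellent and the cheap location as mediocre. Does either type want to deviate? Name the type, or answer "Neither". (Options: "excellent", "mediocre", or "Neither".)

The prime location pays 28; the cheap location pays 24.
excellent: assigned the prime location, nets 28 − 1 = 27; deviating to the cheap location nets 24.
mediocre: assigned the cheap location, nets 24; deviating to the prime location nets 28 − 3 = 25.
The mediocre type gains 1 by deviating.

mediocre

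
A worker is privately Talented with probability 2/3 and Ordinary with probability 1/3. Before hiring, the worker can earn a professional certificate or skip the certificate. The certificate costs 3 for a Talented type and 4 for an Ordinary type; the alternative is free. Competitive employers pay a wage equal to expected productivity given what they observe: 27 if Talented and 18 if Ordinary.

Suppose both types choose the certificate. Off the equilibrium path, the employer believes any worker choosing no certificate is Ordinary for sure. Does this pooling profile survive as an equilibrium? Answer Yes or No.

On path, the employer holds the prior and pays 2/3·27 + 1/3·18 = 24. Off path (no certificate), believing Ordinary, it pays 18.
Talented: the certificate nets 24 − 3 = 21; no certificate nets 18. Talented stays.
Ordinary: the certificate nets 24 − 4 = 20; no certificate nets 18. Ordinary stays.
No type deviates, so pooling is sustained.

Yes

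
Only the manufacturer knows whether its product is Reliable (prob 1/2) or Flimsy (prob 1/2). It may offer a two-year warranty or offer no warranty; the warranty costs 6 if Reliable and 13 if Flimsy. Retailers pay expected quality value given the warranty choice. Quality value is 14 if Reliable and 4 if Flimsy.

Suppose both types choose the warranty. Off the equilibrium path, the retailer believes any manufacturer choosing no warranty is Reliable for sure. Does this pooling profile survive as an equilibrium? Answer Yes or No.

On path, the retailer holds the prior and pays 1/2·14 + 1/2·4 = 9. Off path (no warranty), believing Reliable, it pays 14.
Reliable: the warranty nets 9 − 6 = 3; no warranty nets 14. Reliable would deviate.
Flimsy: the warranty nets 9 − 13 = -4; no warranty nets 14. Flimsy would deviate.
A type deviates, so pooling fails.

No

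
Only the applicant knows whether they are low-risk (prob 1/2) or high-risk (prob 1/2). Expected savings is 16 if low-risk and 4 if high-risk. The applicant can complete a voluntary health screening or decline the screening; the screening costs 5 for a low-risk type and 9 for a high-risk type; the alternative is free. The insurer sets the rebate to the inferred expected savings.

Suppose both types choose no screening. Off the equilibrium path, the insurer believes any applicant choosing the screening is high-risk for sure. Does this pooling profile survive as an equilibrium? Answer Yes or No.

On path, the insurer holds the prior and pays 1/2·16 + 1/2·4 = 10. Off path (the screening), believing high-risk, it pays 4.
low-risk: no screening nets 10; the screening nets 4 − 5 = -1. low-risk stays.
high-risk: no screening nets 10; the screening nets 4 − 9 = -5. high-risk stays.
No type deviates, so pooling is sustained.

Yes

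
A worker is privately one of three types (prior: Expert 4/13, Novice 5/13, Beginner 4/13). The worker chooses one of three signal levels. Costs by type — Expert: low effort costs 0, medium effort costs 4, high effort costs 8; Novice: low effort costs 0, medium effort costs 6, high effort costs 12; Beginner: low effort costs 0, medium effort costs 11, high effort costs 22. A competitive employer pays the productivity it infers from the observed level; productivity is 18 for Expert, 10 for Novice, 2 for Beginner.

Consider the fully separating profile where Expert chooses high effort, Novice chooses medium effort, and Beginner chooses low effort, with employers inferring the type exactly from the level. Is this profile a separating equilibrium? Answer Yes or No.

No

Separating wages: high effort → 18, medium effort → 10, low effort → 2.
Expert (assigned high effort): low effort: 2 − 0 = 2; medium effort: 10 − 4 = 6; high effort: 18 − 8 = 10. Expert stays.
Novice (assigned medium effort): low effort: 2 − 0 = 2; medium effort: 10 − 6 = 4; high effort: 18 − 12 = 6. Novice prefers high effort.
Beginner (assigned low effort): low effort: 2 − 0 = 2; medium effort: 10 − 11 = -1; high effort: 18 − 22 = -4. Beginner stays.
At least one type deviates; the separating profile fails.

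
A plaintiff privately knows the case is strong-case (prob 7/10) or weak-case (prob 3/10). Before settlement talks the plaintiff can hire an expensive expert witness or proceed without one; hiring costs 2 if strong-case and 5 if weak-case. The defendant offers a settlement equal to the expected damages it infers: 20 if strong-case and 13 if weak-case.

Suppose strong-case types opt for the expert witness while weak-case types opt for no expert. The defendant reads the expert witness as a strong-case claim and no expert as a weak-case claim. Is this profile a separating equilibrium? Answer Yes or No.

Under these beliefs, the expert witness earns settlement 20 and no expert earns settlement 13.
strong-case: the expert witness nets 20 − 2 = 18; no expert nets 13. strong-case prefers the expert witness.
weak-case: the expert witness nets 20 − 5 = 15; no expert nets 13. weak-case would deviate to the expert witness.
weak-case has a profitable deviation, so the profile is not an equilibrium.

No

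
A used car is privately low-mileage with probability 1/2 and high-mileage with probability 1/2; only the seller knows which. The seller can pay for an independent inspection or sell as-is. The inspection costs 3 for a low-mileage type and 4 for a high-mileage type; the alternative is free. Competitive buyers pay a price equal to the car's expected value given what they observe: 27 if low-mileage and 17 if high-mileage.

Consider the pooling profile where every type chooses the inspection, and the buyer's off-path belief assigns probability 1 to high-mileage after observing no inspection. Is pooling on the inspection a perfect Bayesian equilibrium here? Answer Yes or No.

On path, the buyer holds the prior and pays 1/2·27 + 1/2·17 = 22. Off path (no inspection), believing high-mileage, it pays 17.
low-mileage: the inspection nets 22 − 3 = 19; no inspection nets 17. low-mileage stays.
high-mileage: the inspection nets 22 − 4 = 18; no inspection nets 17. high-mileage stays.
No type deviates, so pooling is sustained.

Yes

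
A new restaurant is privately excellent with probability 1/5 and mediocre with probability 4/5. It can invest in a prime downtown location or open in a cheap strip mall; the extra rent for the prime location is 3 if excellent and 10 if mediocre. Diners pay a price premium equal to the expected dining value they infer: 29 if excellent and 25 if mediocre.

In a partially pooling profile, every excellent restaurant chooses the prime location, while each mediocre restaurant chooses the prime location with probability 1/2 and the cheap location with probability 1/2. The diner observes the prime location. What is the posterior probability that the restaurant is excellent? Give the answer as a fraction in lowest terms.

P(the prime location) = (1/5)·1 + (4/5)·(1/2) = 3/5.
By Bayes' rule, P(excellent | the prime location) = (1/5) / (3/5) = 1/3.

1/3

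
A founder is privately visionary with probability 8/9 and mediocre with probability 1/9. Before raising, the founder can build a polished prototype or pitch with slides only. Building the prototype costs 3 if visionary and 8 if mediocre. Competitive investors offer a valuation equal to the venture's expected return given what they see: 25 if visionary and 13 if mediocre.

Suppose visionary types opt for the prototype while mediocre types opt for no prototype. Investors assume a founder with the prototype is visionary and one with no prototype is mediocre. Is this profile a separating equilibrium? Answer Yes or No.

No

Under these beliefs, the prototype earns valuation 25 and no prototype earns valuation 13.
visionary: the prototype nets 25 − 3 = 22; no prototype nets 13. visionary prefers the prototype.
mediocre: the prototype nets 25 − 8 = 17; no prototype nets 13. mediocre would deviate to the prototype.
mediocre has a profitable deviation, so the profile is not an equilibrium.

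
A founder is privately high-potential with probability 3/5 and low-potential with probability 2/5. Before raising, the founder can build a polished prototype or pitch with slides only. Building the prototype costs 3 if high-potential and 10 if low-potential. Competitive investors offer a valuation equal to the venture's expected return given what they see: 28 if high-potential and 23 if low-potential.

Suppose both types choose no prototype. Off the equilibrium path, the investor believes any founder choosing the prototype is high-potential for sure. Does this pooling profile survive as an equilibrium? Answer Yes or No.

Yes

On path, the investor holds the prior and pays 3/5·28 + 2/5·23 = 26. Off path (the prototype), believing high-potential, it pays 28.
high-potential: no prototype nets 26; the prototype nets 28 − 3 = 25. high-potential stays.
low-potential: no prototype nets 26; the prototype nets 28 − 10 = 18. low-potential stays.
No type deviates, so pooling is sustained.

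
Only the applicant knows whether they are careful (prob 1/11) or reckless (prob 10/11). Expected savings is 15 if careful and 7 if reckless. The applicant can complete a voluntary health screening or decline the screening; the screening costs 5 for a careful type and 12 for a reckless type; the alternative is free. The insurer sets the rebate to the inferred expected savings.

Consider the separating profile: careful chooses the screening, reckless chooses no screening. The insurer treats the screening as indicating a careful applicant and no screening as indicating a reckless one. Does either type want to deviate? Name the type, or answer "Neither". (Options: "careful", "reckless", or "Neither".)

The screening pays 15; no screening pays 7.
careful: assigned the screening, nets 15 − 5 = 10; deviating to no screening nets 7.
reckless: assigned no screening, nets 7; deviating to the screening nets 15 − 12 = 3.
Both types strictly prefer their assigned action; no profitable deviation.

Neither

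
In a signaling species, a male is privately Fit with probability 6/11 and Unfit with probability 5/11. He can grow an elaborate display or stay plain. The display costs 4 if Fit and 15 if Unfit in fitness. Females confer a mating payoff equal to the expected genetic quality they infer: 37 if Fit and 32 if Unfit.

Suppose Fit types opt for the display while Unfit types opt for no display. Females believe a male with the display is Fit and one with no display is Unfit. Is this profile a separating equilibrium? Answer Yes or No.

Yes

Under these beliefs, the display earns mating payoff 37 and no display earns mating payoff 32.
Fit: the display nets 37 − 4 = 33; no display nets 32. Fit prefers the display.
Unfit: the display nets 37 − 15 = 22; no display nets 32. Unfit prefers no display.
Neither type deviates, so the separating profile is an equilibrium.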